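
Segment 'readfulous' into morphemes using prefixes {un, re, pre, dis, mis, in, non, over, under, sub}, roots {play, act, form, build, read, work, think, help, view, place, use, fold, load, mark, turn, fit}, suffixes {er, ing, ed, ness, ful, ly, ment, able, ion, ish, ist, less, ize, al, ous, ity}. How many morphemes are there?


Segmenting 'readfulous' against the inventory:
  'read' -> root (morpheme 1)
  'ful' -> suffix (morpheme 2)
  'ous' -> suffix (morpheme 3)
Total morphemes: 3

3


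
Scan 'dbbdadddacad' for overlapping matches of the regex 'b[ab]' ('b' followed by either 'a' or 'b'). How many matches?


Pattern: b[ab] means 'b' followed by either 'a' or 'b'.
Scanning 'dbbdadddacad' position-by-position:
  Pos 0: window 'db' -> no
  Pos 1: window 'bb' -> MATCH
  Pos 2: window 'bd' -> no
  Pos 3: window 'da' -> no
  Pos 4: window 'ad' -> no
  Pos 5: window 'dd' -> no
  Pos 6: window 'dd' -> no
  Pos 7: window 'da' -> no
  Pos 8: window 'ac' -> no
  Pos 9: window 'ca' -> no
  Pos 10: window 'ad' -> no
  Pos 11: window 'd' -> no
Total matches: 1

1


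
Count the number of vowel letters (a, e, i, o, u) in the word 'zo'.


Scanning each character of 'zo':
  Position 1: 'z' -> consonant (running count: 0)
  Position 2: 'o' -> vowel (running count: 1)
Total vowels: 1

1


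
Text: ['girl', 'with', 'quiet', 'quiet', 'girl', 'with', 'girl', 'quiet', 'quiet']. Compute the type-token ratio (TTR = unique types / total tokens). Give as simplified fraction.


Tokens: 9
Unique types: ('girl', 'quiet', 'with') = 3
TTR = 3/9
Simplify: divide both by 3 -> 1/3
TTR = 1/3

1/3


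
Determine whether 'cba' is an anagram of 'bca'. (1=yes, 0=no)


Sort characters of 'cba': 'abc'
Sort characters of 'bca': 'abc'
Sorted forms match -> they ARE anagrams
Result: 1

1


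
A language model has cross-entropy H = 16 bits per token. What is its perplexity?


Perplexity formula: PP = 2^H
H = 16
PP = 2^16
PP = 2^16 = 65536

65536


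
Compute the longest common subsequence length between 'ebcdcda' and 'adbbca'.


DP table for LCS of 'ebcdcda' and 'adbbca':
       a  d  b  b  c  a
    0  0  0  0  0  0  0
  e 0  0  0  0  0  0  0
  b 0  0  0  1  1  1  1
  c 0  0  0  1  1  2  2
  d 0  0  1  1  1  2  2
  c 0  0  1  1  1  2  2
  d 0  0  1  1  1  2  2
  a 0  1  1  1  1  2  3
LCS: 'bca'
LCS length = 3

3


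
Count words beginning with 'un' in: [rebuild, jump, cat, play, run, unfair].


Checking each word for prefix 'un':
  'rebuild' -> no (count: 0)
  'jump' -> no (count: 0)
  'cat' -> no (count: 0)
  'play' -> no (count: 0)
  'run' -> no (count: 0)
  'unfair' -> YES, starts with 'un' (count: 1)
Total with prefix 'un': 1

1


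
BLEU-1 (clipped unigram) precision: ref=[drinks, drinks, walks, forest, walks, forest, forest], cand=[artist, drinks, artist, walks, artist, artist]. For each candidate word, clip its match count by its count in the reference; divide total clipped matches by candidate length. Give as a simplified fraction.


Reference word counts: {'drinks': 2, 'forest': 3, 'walks': 2}
Checking each candidate word (with clipping):
  'artist' -> not in reference -> no match (matches: 0)
  'drinks' -> in reference (ref count 2, used 1/2) -> match (matches: 1)
  'artist' -> not in reference -> no match (matches: 1)
  'walks' -> in reference (ref count 2, used 1/2) -> match (matches: 2)
  'artist' -> not in reference -> no match (matches: 2)
  'artist' -> not in reference -> no match (matches: 2)
Clipped matches: 2, Candidate length: 6
Precision = 2/6 = 1/3

1/3


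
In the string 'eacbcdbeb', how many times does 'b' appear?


Scanning 'eacbcdbeb' for 'b':
  Position 3: 'b' -> MATCH (count: 1)
  Position 6: 'b' -> MATCH (count: 2)
  Position 8: 'b' -> MATCH (count: 3)
Total occurrences of 'b': 3

3


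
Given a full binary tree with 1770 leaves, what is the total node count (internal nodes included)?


Leaf nodes (terminals): 1770
Internal nodes = n - 1 = 1770 - 1 = 1769
Total = leaves + internal = 1770 + 1769 = 3539

3539


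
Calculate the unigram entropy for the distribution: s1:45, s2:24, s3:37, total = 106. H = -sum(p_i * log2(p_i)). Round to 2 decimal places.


Computing entropy H = -sum(p_i * log2(p_i)):
  s1: p = 45/106 = 0.4245, -p*log2(p) = 0.5247
  s2: p = 24/106 = 0.2264, -p*log2(p) = 0.4852
  s3: p = 37/106 = 0.3491, -p*log2(p) = 0.5300
H = sum of terms = 1.5399
Rounded to 2 decimals: 1.54

1.54


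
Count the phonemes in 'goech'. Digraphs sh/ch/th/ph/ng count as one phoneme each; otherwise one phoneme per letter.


Parsing 'goech' greedily, digraphs first:
  'g' -> consonant phoneme (phonemes so far: 1)
  'o' -> vowel phoneme (phonemes so far: 2)
  'e' -> vowel phoneme (phonemes so far: 3)
  'ch' -> digraph (1 consonant phoneme) (phonemes so far: 4)
Total phonemes: 4

4


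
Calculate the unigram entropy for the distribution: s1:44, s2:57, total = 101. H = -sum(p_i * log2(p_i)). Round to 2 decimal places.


Computing entropy H = -sum(p_i * log2(p_i)):
  s1: p = 44/101 = 0.4356, -p*log2(p) = 0.5222
  s2: p = 57/101 = 0.5644, -p*log2(p) = 0.4658
H = sum of terms = 0.9880
Rounded to 2 decimals: 0.99

0.99


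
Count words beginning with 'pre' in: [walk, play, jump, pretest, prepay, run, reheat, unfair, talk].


Checking each word for prefix 'pre':
  'walk' -> no (count: 0)
  'play' -> no (count: 0)
  'jump' -> no (count: 0)
  'pretest' -> YES, starts with 'pre' (count: 1)
  'prepay' -> YES, starts with 'pre' (count: 2)
  'run' -> no (count: 2)
  'reheat' -> no (count: 2)
  'unfair' -> no (count: 2)
  'talk' -> no (count: 2)
Total with prefix 'pre': 2

2


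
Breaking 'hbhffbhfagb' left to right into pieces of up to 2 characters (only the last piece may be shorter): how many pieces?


'hbhffbhfagb' has 11 characters.
Chunking with max size 2:
  Chunk 1: 'hb' (positions 0-1)
  Chunk 2: 'hf' (positions 2-3)
  Chunk 3: 'fb' (positions 4-5)
  Chunk 4: 'hf' (positions 6-7)
  Chunk 5: 'ag' (positions 8-9)
  Chunk 6: 'b' (positions 10-10)
Total chunks: ceil(11 / 2) = 6

6


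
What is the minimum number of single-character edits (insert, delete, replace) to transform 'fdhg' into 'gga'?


Building DP table for s1='fdhg' (len 4) and s2='gga' (len 3):
       g  g  a
    0  1  2  3
  f 1  1  2  3
  d 2  2  2  3
  h 3  3  3  3
  g 4  3  3  4
Edit distance = dp[4][3] = 4

4


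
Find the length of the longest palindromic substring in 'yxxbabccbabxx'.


Scanning 'yxxbabccbabxx' for palindromic substrings.
Substring at positions 1-12: 'xxbabccbabxx'.
Check: reverse('xxbabccbabxx') = 'xxbabccbabxx' -> palindrome confirmed.
Neighbouring characters ('y' / '-') break symmetry, so it cannot extend further.
No longer palindromic substring exists; longest length = 12

12


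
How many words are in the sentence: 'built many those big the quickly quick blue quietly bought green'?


Counting words by splitting on spaces:
  Word 1: 'built'
  Word 2: 'many'
  Word 3: 'those'
  Word 4: 'big'
  Word 5: 'the'
  Word 6: 'quickly'
  Word 7: 'quick'
  Word 8: 'blue'
  Word 9: 'quietly'
  Word 10: 'bought'
  Word 11: 'green'
Total words: 11

11


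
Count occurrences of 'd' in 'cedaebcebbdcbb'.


Scanning 'cedaebcebbdcbb' for 'd':
  Position 2: 'd' -> MATCH (count: 1)
  Position 10: 'd' -> MATCH (count: 2)
Total occurrences of 'd': 2

2


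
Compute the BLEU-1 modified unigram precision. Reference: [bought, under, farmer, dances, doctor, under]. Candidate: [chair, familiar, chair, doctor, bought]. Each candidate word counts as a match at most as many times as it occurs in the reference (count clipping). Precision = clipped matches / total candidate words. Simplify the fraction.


Reference word counts: {'bought': 1, 'dances': 1, 'doctor': 1, 'farmer': 1, 'under': 2}
Checking each candidate word (with clipping):
  'chair' -> not in reference -> no match (matches: 0)
  'familiar' -> not in reference -> no match (matches: 0)
  'chair' -> not in reference -> no match (matches: 0)
  'doctor' -> in reference (ref count 1, used 1/1) -> match (matches: 1)
  'bought' -> in reference (ref count 1, used 1/1) -> match (matches: 2)
Clipped matches: 2, Candidate length: 5
Precision = 2/5

2/5


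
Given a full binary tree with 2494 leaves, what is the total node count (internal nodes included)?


Leaf nodes (terminals): 2494
Internal nodes = n - 1 = 2494 - 1 = 2493
Total = leaves + internal = 2494 + 2493 = 4987

4987


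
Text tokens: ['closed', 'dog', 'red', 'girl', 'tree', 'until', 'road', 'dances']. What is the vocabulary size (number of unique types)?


Listing all tokens and tracking unique types:
  Token 1: 'closed' -> NEW (unique so far: 1)
  Token 2: 'dog' -> NEW (unique so far: 2)
  Token 3: 'red' -> NEW (unique so far: 3)
  Token 4: 'girl' -> NEW (unique so far: 4)
  Token 5: 'tree' -> NEW (unique so far: 5)
  Token 6: 'until' -> NEW (unique so far: 6)
  Token 7: 'road' -> NEW (unique so far: 7)
  Token 8: 'dances' -> NEW (unique so far: 8)
Unique types: ('closed', 'dances', 'dog', 'girl', 'red', 'road', 'tree', 'until')
Vocabulary size: 8

8


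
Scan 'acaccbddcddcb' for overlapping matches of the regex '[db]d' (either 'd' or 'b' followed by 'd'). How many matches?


Pattern: [db]d means either 'd' or 'b' followed by 'd'.
Scanning 'acaccbddcddcb' position-by-position:
  Pos 0: window 'ac' -> no
  Pos 1: window 'ca' -> no
  Pos 2: window 'ac' -> no
  Pos 3: window 'cc' -> no
  Pos 4: window 'cb' -> no
  Pos 5: window 'bd' -> MATCH
  Pos 6: window 'dd' -> MATCH
  Pos 7: window 'dc' -> no
  Pos 8: window 'cd' -> no
  Pos 9: window 'dd' -> MATCH
  Pos 10: window 'dc' -> no
  Pos 11: window 'cb' -> no
  Pos 12: window 'b' -> no
Total matches: 3

3


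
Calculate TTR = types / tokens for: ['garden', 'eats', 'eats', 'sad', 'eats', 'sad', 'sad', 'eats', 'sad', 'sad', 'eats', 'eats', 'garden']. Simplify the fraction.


Tokens: 13
Unique types: ('eats', 'garden', 'sad') = 3
TTR = 3/13
Already in lowest terms.

3/13


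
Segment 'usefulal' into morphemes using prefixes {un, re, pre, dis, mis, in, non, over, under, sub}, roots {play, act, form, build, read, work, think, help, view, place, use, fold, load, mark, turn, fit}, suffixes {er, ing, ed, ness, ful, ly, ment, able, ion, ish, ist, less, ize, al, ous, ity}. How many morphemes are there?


Segmenting 'usefulal' against the inventory:
  'use' -> root (morpheme 1)
  'ful' -> suffix (morpheme 2)
  'al' -> suffix (morpheme 3)
Total morphemes: 3

3


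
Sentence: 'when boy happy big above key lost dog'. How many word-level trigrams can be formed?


Word trigrams from [8] words:
  Trigram 1: (when boy happy)
  Trigram 2: (boy happy big)
  Trigram 3: (happy big above)
  Trigram 4: (big above key)
  Trigram 5: (above key lost)
  Trigram 6: (key lost dog)
Total word trigrams: 8 - 2 = 6

6


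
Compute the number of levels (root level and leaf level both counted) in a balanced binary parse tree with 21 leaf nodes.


In a balanced binary tree with n leaves the deepest leaf is ceil(log2(n)) edges below the root,
so counting node levels inclusive of root and leaves gives ceil(log2(n)) + 1 levels.
log2(21) = 4.3923
ceil(4.3923) = 5
levels = 5 + 1 = 6

6


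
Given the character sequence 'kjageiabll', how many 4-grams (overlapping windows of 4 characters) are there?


String 'kjageiabll' has length L = 10.
Number of overlapping n-grams = L - n + 1
Substituting: 10 - 4 + 1 = 7

7


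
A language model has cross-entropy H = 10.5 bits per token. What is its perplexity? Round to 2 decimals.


Perplexity formula: PP = 2^H
H = 10.5
PP = 2^10.5
Decompose: 2^10.5 = 2^10 * 2^0.5 = 2^10 * sqrt(2)
2^10 = 1024, sqrt(2) ~ 1.4142136
PP ~ 1024 * 1.4142136 = 1448.1547264
Rounded to 2 decimals: 1448.15

1448.15


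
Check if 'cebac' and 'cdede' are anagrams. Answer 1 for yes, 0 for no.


Sort characters of 'cebac': 'abcce'
Sort characters of 'cdede': 'cddee'
Sorted forms differ -> they are NOT anagrams
Result: 0

0


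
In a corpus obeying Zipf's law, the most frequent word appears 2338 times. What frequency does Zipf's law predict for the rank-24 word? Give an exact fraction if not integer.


Zipf's law: freq(rank) = f1 / rank
f1 = 2338, rank = 24
freq = 2338 / 24
GCD(2338, 24) = 2
Simplified: 1169/12

1169/12


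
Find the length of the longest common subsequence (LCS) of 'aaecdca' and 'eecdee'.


DP table for LCS of 'aaecdca' and 'eecdee':
       e  e  c  d  e  e
    0  0  0  0  0  0  0
  a 0  0  0  0  0  0  0
  a 0  0  0  0  0  0  0
  e 0  1  1  1  1  1  1
  c 0  1  1  2  2  2  2
  d 0  1  1  2  3  3  3
  c 0  1  1  2  3  3  3
  a 0  1  1  2  3  3  3
LCS: 'ecd'
LCS length = 3

3


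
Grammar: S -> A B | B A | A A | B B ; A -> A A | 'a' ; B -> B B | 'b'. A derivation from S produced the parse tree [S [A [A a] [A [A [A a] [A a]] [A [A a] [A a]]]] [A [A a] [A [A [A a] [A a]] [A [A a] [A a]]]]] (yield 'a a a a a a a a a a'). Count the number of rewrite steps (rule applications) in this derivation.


Every bracketed nonterminal node [X ...] in the tree is produced by exactly one rule application.
Reading the tree off as a leftmost derivation:
  Step 1: S  =>  A A   (applied S -> A A)
  Step 2: A A  =>  A A A   (applied A -> A A)
  Step 3: A A A  =>  a A A   (applied A -> a)
  Step 4: a A A  =>  a A A A   (applied A -> A A)
  Step 5: a A A A  =>  a A A A A   (applied A -> A A)
  Step 6: a A A A A  =>  a a A A A   (applied A -> a)
  Step 7: a a A A A  =>  a a a A A   (applied A -> a)
  Step 8: a a a A A  =>  a a a A A A   (applied A -> A A)
  Step 9: a a a A A A  =>  a a a a A A   (applied A -> a)
  Step 10: a a a a A A  =>  a a a a a A   (applied A -> a)
  Step 11: a a a a a A  =>  a a a a a A A   (applied A -> A A)
  Step 12: a a a a a A A  =>  a a a a a a A   (applied A -> a)
  Step 13: a a a a a a A  =>  a a a a a a A A   (applied A -> A A)
  Step 14: a a a a a a A A  =>  a a a a a a A A A   (applied A -> A A)
  Step 15: a a a a a a A A A  =>  a a a a a a a A A   (applied A -> a)
  Step 16: a a a a a a a A A  =>  a a a a a a a a A   (applied A -> a)
  Step 17: a a a a a a a a A  =>  a a a a a a a a A A   (applied A -> A A)
  Step 18: a a a a a a a a A A  =>  a a a a a a a a a A   (applied A -> a)
  Step 19: a a a a a a a a a A  =>  a a a a a a a a a a   (applied A -> a)
Final yield: a a a a a a a a a a
Total rewrite steps: 19

19


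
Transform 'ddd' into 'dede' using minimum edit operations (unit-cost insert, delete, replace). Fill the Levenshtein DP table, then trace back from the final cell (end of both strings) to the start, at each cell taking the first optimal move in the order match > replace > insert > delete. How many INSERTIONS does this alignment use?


Edit distance = 2. Backtracking from cell (3, 4) with preference match > replace > insert > delete,
then listing the resulting alignment 'ddd' -> 'dede' left to right:
  Step 1: keep 'd'
  Step 2: insert 'e' [insertion #1]
  Step 3: keep 'd'
  Step 4: replace d->e
Total insertions: 1

1


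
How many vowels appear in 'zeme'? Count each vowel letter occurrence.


Scanning each character of 'zeme':
  Position 1: 'z' -> consonant (running count: 0)
  Position 2: 'e' -> vowel (running count: 1)
  Position 3: 'm' -> consonant (running count: 1)
  Position 4: 'e' -> vowel (running count: 2)
Total vowels: 2

2


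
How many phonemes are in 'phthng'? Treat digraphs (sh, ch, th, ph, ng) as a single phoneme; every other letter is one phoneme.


Parsing 'phthng' greedily, digraphs first:
  'ph' -> digraph (1 consonant phoneme) (phonemes so far: 1)
  'th' -> digraph (1 consonant phoneme) (phonemes so far: 2)
  'ng' -> digraph (1 consonant phoneme) (phonemes so far: 3)
Total phonemes: 3

3


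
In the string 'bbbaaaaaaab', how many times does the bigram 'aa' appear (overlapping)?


Scanning 'bbbaaaaaaab' for bigram 'aa':
  Position 0: 'bb' -> no
  Position 1: 'bb' -> no
  Position 2: 'ba' -> no
  Position 3: 'aa' -> MATCH
  Position 4: 'aa' -> MATCH
  Position 5: 'aa' -> MATCH
  Position 6: 'aa' -> MATCH
  Position 7: 'aa' -> MATCH
  Position 8: 'aa' -> MATCH
  Position 9: 'ab' -> no
Total matches: 6

6


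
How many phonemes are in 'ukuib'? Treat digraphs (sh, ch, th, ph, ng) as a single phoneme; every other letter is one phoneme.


Parsing 'ukuib' greedily, digraphs first:
  'u' -> vowel phoneme (phonemes so far: 1)
  'k' -> consonant phoneme (phonemes so far: 2)
  'u' -> vowel phoneme (phonemes so far: 3)
  'i' -> vowel phoneme (phonemes so far: 4)
  'b' -> consonant phoneme (phonemes so far: 5)
Total phonemes: 5

5


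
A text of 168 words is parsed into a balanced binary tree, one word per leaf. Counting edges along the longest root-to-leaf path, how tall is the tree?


In a balanced binary tree with n leaves the deepest leaf is ceil(log2(n)) edges below the root.
log2(168) = 7.3923
ceil(7.3923) = 8
height (edges) = 8

8


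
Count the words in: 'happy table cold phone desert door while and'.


Counting words by splitting on spaces:
  Word 1: 'happy'
  Word 2: 'table'
  Word 3: 'cold'
  Word 4: 'phone'
  Word 5: 'desert'
  Word 6: 'door'
  Word 7: 'while'
  Word 8: 'and'
Total words: 8

8


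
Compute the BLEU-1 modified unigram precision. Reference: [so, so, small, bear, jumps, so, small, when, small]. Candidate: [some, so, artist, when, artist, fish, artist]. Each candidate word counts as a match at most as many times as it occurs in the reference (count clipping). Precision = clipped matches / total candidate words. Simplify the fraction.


Reference word counts: {'bear': 1, 'jumps': 1, 'small': 3, 'so': 3, 'when': 1}
Checking each candidate word (with clipping):
  'some' -> not in reference -> no match (matches: 0)
  'so' -> in reference (ref count 3, used 1/3) -> match (matches: 1)
  'artist' -> not in reference -> no match (matches: 1)
  'when' -> in reference (ref count 1, used 1/1) -> match (matches: 2)
  'artist' -> not in reference -> no match (matches: 2)
  'fish' -> not in reference -> no match (matches: 2)
  'artist' -> not in reference -> no match (matches: 2)
Clipped matches: 2, Candidate length: 7
Precision = 2/7

2/7


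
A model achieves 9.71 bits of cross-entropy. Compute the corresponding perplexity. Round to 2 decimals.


Perplexity formula: PP = 2^H
H = 9.71
PP = 2^9.71
Decompose: 2^9.71 = 2^9 * 2^0.71
2^9 = 512, 2^0.71 ~ 1.6358041
PP ~ 512 * 1.6358041 = 837.5316992
Rounded to 2 decimals: 837.53

837.53


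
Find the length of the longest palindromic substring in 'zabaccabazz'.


Scanning 'zabaccabazz' for palindromic substrings.
Substring at positions 0-9: 'zabaccabaz'.
Check: reverse('zabaccabaz') = 'zabaccabaz' -> palindrome confirmed.
Neighbouring characters ('-' / 'z') break symmetry, so it cannot extend further.
No longer palindromic substring exists; longest length = 10

10


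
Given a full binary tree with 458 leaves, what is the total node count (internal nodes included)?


Leaf nodes (terminals): 458
Internal nodes = n - 1 = 458 - 1 = 457
Total = leaves + internal = 458 + 457 = 915

915


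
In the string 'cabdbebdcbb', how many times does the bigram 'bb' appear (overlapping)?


Scanning 'cabdbebdcbb' for bigram 'bb':
  Position 0: 'ca' -> no
  Position 1: 'ab' -> no
  Position 2: 'bd' -> no
  Position 3: 'db' -> no
  Position 4: 'be' -> no
  Position 5: 'eb' -> no
  Position 6: 'bd' -> no
  Position 7: 'dc' -> no
  Position 8: 'cb' -> no
  Position 9: 'bb' -> MATCH
Total matches: 1

1


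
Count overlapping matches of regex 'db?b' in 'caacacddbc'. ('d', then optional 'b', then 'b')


Pattern: db?b means 'd', then optional 'b', then 'b'.
Scanning 'caacacddbc' position-by-position:
  Pos 0: window 'caa' -> no
  Pos 1: window 'aac' -> no
  Pos 2: window 'aca' -> no
  Pos 3: window 'cac' -> no
  Pos 4: window 'acd' -> no
  Pos 5: window 'cdd' -> no
  Pos 6: window 'ddb' -> no
  Pos 7: window 'dbc' -> MATCH
  Pos 8: window 'bc' -> no
  Pos 9: window 'c' -> no
Total matches: 1

1


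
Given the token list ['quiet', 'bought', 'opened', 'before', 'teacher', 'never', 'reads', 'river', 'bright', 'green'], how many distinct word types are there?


Listing all tokens and tracking unique types:
  Token 1: 'quiet' -> NEW (unique so far: 1)
  Token 2: 'bought' -> NEW (unique so far: 2)
  Token 3: 'opened' -> NEW (unique so far: 3)
  Token 4: 'before' -> NEW (unique so far: 4)
  Token 5: 'teacher' -> NEW (unique so far: 5)
  Token 6: 'never' -> NEW (unique so far: 6)
  Token 7: 'reads' -> NEW (unique so far: 7)
  Token 8: 'river' -> NEW (unique so far: 8)
  Token 9: 'bright' -> NEW (unique so far: 9)
  Token 10: 'green' -> NEW (unique so far: 10)
Unique types: ('before', 'bought', 'bright', 'green', 'never', 'opened', 'quiet', 'reads', 'river', 'teacher')
Vocabulary size: 10

10


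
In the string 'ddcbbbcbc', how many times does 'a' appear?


Scanning 'ddcbbbcbc' for 'a':
  No matches found.
Total occurrences of 'a': 0

0


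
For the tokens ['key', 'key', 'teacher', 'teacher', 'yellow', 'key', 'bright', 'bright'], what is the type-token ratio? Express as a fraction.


Tokens: 8
Unique types: ('bright', 'key', 'teacher', 'yellow') = 4
TTR = 4/8
Simplify: divide both by 4 -> 1/2
TTR = 1/2

1/2


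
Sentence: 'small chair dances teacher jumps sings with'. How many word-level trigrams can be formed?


Word trigrams from [7] words:
  Trigram 1: (small chair dances)
  Trigram 2: (chair dances teacher)
  Trigram 3: (dances teacher jumps)
  Trigram 4: (teacher jumps sings)
  Trigram 5: (jumps sings with)
Total word trigrams: 7 - 2 = 5

5


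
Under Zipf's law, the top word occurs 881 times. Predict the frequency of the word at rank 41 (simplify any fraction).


Zipf's law: freq(rank) = f1 / rank
f1 = 881, rank = 41
freq = 881 / 41
GCD(881, 41) = 1
Simplified: 881/41

881/41


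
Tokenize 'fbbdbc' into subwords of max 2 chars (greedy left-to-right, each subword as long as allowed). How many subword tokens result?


'fbbdbc' has 6 characters.
Chunking with max size 2:
  Chunk 1: 'fb' (positions 0-1)
  Chunk 2: 'bd' (positions 2-3)
  Chunk 3: 'bc' (positions 4-5)
Total chunks: ceil(6 / 2) = 3

3


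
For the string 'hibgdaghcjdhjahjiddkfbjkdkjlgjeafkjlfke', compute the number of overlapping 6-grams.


String 'hibgdaghcjdhjahjiddkfbjkdkjlgjeafkjlfke' has length L = 39.
Number of overlapping n-grams = L - n + 1
Substituting: 39 - 6 + 1 = 34

34


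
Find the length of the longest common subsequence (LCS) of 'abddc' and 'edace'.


DP table for LCS of 'abddc' and 'edace':
       e  d  a  c  e
    0  0  0  0  0  0
  a 0  0  0  1  1  1
  b 0  0  0  1  1  1
  d 0  0  1  1  1  1
  d 0  0  1  1  1  1
  c 0  0  1  1  2  2
LCS: 'ac'
LCS length = 2

2


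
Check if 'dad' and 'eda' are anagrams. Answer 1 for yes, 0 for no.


Sort characters of 'dad': 'add'
Sort characters of 'eda': 'ade'
Sorted forms differ -> they are NOT anagrams
Result: 0

0


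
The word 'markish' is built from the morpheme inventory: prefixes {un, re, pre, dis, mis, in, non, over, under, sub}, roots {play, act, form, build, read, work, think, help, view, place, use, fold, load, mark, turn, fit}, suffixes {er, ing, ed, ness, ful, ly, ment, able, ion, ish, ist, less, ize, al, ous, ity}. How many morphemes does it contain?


Segmenting 'markish' against the inventory:
  'mark' -> root (morpheme 1)
  'ish' -> suffix (morpheme 2)
Total morphemes: 2

2


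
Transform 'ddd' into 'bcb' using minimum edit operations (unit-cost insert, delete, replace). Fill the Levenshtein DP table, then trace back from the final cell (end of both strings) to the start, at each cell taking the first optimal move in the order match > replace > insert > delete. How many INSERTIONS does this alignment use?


Edit distance = 3. Backtracking from cell (3, 3) with preference match > replace > insert > delete,
then listing the resulting alignment 'ddd' -> 'bcb' left to right:
  Step 1: replace d->b
  Step 2: replace d->c
  Step 3: replace d->b
Total insertions: 0

0


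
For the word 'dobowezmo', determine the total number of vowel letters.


Scanning each character of 'dobowezmo':
  Position 1: 'd' -> consonant (running count: 0)
  Position 2: 'o' -> vowel (running count: 1)
  Position 3: 'b' -> consonant (running count: 1)
  Position 4: 'o' -> vowel (running count: 2)
  Position 5: 'w' -> consonant (running count: 2)
  Position 6: 'e' -> vowel (running count: 3)
  Position 7: 'z' -> consonant (running count: 3)
  Position 8: 'm' -> consonant (running count: 3)
  Position 9: 'o' -> vowel (running count: 4)
Total vowels: 4

4


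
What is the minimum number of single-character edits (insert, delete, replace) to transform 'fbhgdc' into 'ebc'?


Building DP table for s1='fbhgdc' (len 6) and s2='ebc' (len 3):
       e  b  c
    0  1  2  3
  f 1  1  2  3
  b 2  2  1  2
  h 3  3  2  2
  g 4  4  3  3
  d 5  5  4  4
  c 6  6  5  4
Edit distance = dp[6][3] = 4

4


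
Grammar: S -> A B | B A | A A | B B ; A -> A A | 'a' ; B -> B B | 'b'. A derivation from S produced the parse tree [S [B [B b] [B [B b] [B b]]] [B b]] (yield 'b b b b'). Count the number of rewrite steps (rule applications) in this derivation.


Every bracketed nonterminal node [X ...] in the tree is produced by exactly one rule application.
Reading the tree off as a leftmost derivation:
  Step 1: S  =>  B B   (applied S -> B B)
  Step 2: B B  =>  B B B   (applied B -> B B)
  Step 3: B B B  =>  b B B   (applied B -> b)
  Step 4: b B B  =>  b B B B   (applied B -> B B)
  Step 5: b B B B  =>  b b B B   (applied B -> b)
  Step 6: b b B B  =>  b b b B   (applied B -> b)
  Step 7: b b b B  =>  b b b b   (applied B -> b)
Final yield: b b b b
Total rewrite steps: 7

7


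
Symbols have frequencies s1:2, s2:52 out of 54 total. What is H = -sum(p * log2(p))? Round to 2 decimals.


Computing entropy H = -sum(p_i * log2(p_i)):
  s1: p = 2/54 = 0.0370, -p*log2(p) = 0.1761
  s2: p = 52/54 = 0.9630, -p*log2(p) = 0.0524
H = sum of terms = 0.2285
Rounded to 2 decimals: 0.23

0.23


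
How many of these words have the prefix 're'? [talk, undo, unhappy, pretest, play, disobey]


Checking each word for prefix 're':
  'talk' -> no (count: 0)
  'undo' -> no (count: 0)
  'unhappy' -> no (count: 0)
  'pretest' -> no (count: 0)
  'play' -> no (count: 0)
  'disobey' -> no (count: 0)
Total with prefix 're': 0

0


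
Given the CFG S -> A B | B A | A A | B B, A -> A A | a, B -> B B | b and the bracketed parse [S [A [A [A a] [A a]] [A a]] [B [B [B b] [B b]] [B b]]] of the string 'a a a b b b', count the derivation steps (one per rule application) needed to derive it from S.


Every bracketed nonterminal node [X ...] in the tree is produced by exactly one rule application.
Reading the tree off as a leftmost derivation:
  Step 1: S  =>  A B   (applied S -> A B)
  Step 2: A B  =>  A A B   (applied A -> A A)
  Step 3: A A B  =>  A A A B   (applied A -> A A)
  Step 4: A A A B  =>  a A A B   (applied A -> a)
  Step 5: a A A B  =>  a a A B   (applied A -> a)
  Step 6: a a A B  =>  a a a B   (applied A -> a)
  Step 7: a a a B  =>  a a a B B   (applied B -> B B)
  Step 8: a a a B B  =>  a a a B B B   (applied B -> B B)
  Step 9: a a a B B B  =>  a a a b B B   (applied B -> b)
  Step 10: a a a b B B  =>  a a a b b B   (applied B -> b)
  Step 11: a a a b b B  =>  a a a b b b   (applied B -> b)
Final yield: a a a b b b
Total rewrite steps: 11

11


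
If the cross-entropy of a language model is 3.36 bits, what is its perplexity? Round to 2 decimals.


Perplexity formula: PP = 2^H
H = 3.36
PP = 2^3.36
Decompose: 2^3.36 = 2^3 * 2^0.36
2^3 = 8, 2^0.36 ~ 1.2834259
PP ~ 8 * 1.2834259 = 10.2674072
Rounded to 2 decimals: 10.27

10.27


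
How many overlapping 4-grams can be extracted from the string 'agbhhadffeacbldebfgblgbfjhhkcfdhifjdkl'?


String 'agbhhadffeacbldebfgblgbfjhhkcfdhifjdkl' has length L = 38.
Number of overlapping n-grams = L - n + 1
Substituting: 38 - 4 + 1 = 35

35


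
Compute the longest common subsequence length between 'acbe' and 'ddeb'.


DP table for LCS of 'acbe' and 'ddeb':
       d  d  e  b
    0  0  0  0  0
  a 0  0  0  0  0
  c 0  0  0  0  0
  b 0  0  0  0  1
  e 0  0  0  1  1
LCS: 'b'
LCS length = 1

1


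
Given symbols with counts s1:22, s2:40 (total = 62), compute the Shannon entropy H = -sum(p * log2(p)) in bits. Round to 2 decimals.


Computing entropy H = -sum(p_i * log2(p_i)):
  s1: p = 22/62 = 0.3548, -p*log2(p) = 0.5304
  s2: p = 40/62 = 0.6452, -p*log2(p) = 0.4079
H = sum of terms = 0.9383
Rounded to 2 decimals: 0.94

0.94


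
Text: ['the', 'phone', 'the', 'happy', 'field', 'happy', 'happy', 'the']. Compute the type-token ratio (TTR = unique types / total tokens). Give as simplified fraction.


Tokens: 8
Unique types: ('field', 'happy', 'phone', 'the') = 4
TTR = 4/8
Simplify: divide both by 4 -> 1/2
TTR = 1/2

1/2


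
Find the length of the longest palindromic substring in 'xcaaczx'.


Scanning 'xcaaczx' for palindromic substrings.
Substring at positions 1-4: 'caac'.
Check: reverse('caac') = 'caac' -> palindrome confirmed.
Neighbouring characters ('x' / 'z') break symmetry, so it cannot extend further.
No longer palindromic substring exists; longest length = 4

4


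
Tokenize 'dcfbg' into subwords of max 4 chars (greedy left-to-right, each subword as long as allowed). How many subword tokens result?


'dcfbg' has 5 characters.
Chunking with max size 4:
  Chunk 1: 'dcfb' (positions 0-3)
  Chunk 2: 'g' (positions 4-4)
Total chunks: ceil(5 / 4) = 2

2


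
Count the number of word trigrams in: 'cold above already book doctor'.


Word trigrams from [5] words:
  Trigram 1: (cold above already)
  Trigram 2: (above already book)
  Trigram 3: (already book doctor)
Total word trigrams: 5 - 2 = 3

3


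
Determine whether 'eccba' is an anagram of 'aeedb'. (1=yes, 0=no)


Sort characters of 'eccba': 'abcce'
Sort characters of 'aeedb': 'abdee'
Sorted forms differ -> they are NOT anagrams
Result: 0

0


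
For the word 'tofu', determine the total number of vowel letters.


Scanning each character of 'tofu':
  Position 1: 't' -> consonant (running count: 0)
  Position 2: 'o' -> vowel (running count: 1)
  Position 3: 'f' -> consonant (running count: 1)
  Position 4: 'u' -> vowel (running count: 2)
Total vowels: 2

2


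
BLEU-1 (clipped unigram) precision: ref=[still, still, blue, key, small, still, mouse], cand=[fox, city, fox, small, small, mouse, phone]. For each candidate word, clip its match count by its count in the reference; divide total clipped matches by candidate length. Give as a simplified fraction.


Reference word counts: {'blue': 1, 'key': 1, 'mouse': 1, 'small': 1, 'still': 3}
Checking each candidate word (with clipping):
  'fox' -> not in reference -> no match (matches: 0)
  'city' -> not in reference -> no match (matches: 0)
  'fox' -> not in reference -> no match (matches: 0)
  'small' -> in reference (ref count 1, used 1/1) -> match (matches: 1)
  'small' -> ref count 1 already used up (1/1) -> clipped, no match (matches: 1)
  'mouse' -> in reference (ref count 1, used 1/1) -> match (matches: 2)
  'phone' -> not in reference -> no match (matches: 2)
Clipped matches: 2, Candidate length: 7
Precision = 2/7

2/7


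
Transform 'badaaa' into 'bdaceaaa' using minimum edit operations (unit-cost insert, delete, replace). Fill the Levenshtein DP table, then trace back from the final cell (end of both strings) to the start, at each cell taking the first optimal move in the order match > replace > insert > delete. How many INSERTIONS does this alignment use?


Edit distance = 3. Backtracking from cell (6, 8) with preference match > replace > insert > delete,
then listing the resulting alignment 'badaaa' -> 'bdaceaaa' left to right:
  Step 1: keep 'b'
  Step 2: insert 'd' [insertion #1]
  Step 3: keep 'a'
  Step 4: insert 'c' [insertion #2]
  Step 5: replace d->e
  Step 6: keep 'a'
  Step 7: keep 'a'
  Step 8: keep 'a'
Total insertions: 2

2


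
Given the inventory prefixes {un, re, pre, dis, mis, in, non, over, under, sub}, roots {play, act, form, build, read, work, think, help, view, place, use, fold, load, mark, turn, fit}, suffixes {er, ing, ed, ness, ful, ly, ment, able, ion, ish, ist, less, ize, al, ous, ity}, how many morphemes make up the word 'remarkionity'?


Segmenting 'remarkionity' against the inventory:
  're' -> prefix (morpheme 1)
  'mark' -> root (morpheme 2)
  'ion' -> suffix (morpheme 3)
  'ity' -> suffix (morpheme 4)
Total morphemes: 4

4


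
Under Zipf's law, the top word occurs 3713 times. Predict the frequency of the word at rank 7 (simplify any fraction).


Zipf's law: freq(rank) = f1 / rank
f1 = 3713, rank = 7
freq = 3713 / 7
GCD(3713, 7) = 1
Simplified: 3713/7

3713/7


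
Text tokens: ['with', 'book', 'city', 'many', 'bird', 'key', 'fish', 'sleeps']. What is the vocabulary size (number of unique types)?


Listing all tokens and tracking unique types:
  Token 1: 'with' -> NEW (unique so far: 1)
  Token 2: 'book' -> NEW (unique so far: 2)
  Token 3: 'city' -> NEW (unique so far: 3)
  Token 4: 'many' -> NEW (unique so far: 4)
  Token 5: 'bird' -> NEW (unique so far: 5)
  Token 6: 'key' -> NEW (unique so far: 6)
  Token 7: 'fish' -> NEW (unique so far: 7)
  Token 8: 'sleeps' -> NEW (unique so far: 8)
Unique types: ('bird', 'book', 'city', 'fish', 'key', 'many', 'sleeps', 'with')
Vocabulary size: 8

8


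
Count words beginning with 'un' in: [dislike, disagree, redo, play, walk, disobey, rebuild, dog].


Checking each word for prefix 'un':
  'dislike' -> no (count: 0)
  'disagree' -> no (count: 0)
  'redo' -> no (count: 0)
  'play' -> no (count: 0)
  'walk' -> no (count: 0)
  'disobey' -> no (count: 0)
  'rebuild' -> no (count: 0)
  'dog' -> no (count: 0)
Total with prefix 'un': 0

0


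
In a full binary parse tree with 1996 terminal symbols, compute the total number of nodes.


Leaf nodes (terminals): 1996
Internal nodes = n - 1 = 1996 - 1 = 1995
Total = leaves + internal = 1996 + 1995 = 3991

3991


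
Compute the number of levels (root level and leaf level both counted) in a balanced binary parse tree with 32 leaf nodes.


In a balanced binary tree with n leaves the deepest leaf is ceil(log2(n)) edges below the root,
so counting node levels inclusive of root and leaves gives ceil(log2(n)) + 1 levels.
log2(32) = 5.0000
ceil(5.0000) = 5
levels = 5 + 1 = 6

6


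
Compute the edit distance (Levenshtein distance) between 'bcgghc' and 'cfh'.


Building DP table for s1='bcgghc' (len 6) and s2='cfh' (len 3):
       c  f  h
    0  1  2  3
  b 1  1  2  3
  c 2  1  2  3
  g 3  2  2  3
  g 4  3  3  3
  h 5  4  4  3
  c 6  5  5  4
Edit distance = dp[6][3] = 4

4


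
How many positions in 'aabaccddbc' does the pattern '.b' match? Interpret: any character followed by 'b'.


Pattern: .b means any character followed by 'b'.
Scanning 'aabaccddbc' position-by-position:
  Pos 0: window 'aa' -> no
  Pos 1: window 'ab' -> MATCH
  Pos 2: window 'ba' -> no
  Pos 3: window 'ac' -> no
  Pos 4: window 'cc' -> no
  Pos 5: window 'cd' -> no
  Pos 6: window 'dd' -> no
  Pos 7: window 'db' -> MATCH
  Pos 8: window 'bc' -> no
  Pos 9: window 'c' -> no
Total matches: 2

2


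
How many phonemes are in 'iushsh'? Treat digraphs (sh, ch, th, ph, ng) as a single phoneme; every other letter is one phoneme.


Parsing 'iushsh' greedily, digraphs first:
  'i' -> vowel phoneme (phonemes so far: 1)
  'u' -> vowel phoneme (phonemes so far: 2)
  'sh' -> digraph (1 consonant phoneme) (phonemes so far: 3)
  'sh' -> digraph (1 consonant phoneme) (phonemes so far: 4)
Total phonemes: 4

4


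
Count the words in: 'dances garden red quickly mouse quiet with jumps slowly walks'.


Counting words by splitting on spaces:
  Word 1: 'dances'
  Word 2: 'garden'
  Word 3: 'red'
  Word 4: 'quickly'
  Word 5: 'mouse'
  Word 6: 'quiet'
  Word 7: 'with'
  Word 8: 'jumps'
  Word 9: 'slowly'
  Word 10: 'walks'
Total words: 10

10


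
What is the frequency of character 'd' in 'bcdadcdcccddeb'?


Scanning 'bcdadcdcccddeb' for 'd':
  Position 2: 'd' -> MATCH (count: 1)
  Position 4: 'd' -> MATCH (count: 2)
  Position 6: 'd' -> MATCH (count: 3)
  Position 10: 'd' -> MATCH (count: 4)
  Position 11: 'd' -> MATCH (count: 5)
Total occurrences of 'd': 5

5


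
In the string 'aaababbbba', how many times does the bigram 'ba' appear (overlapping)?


Scanning 'aaababbbba' for bigram 'ba':
  Position 0: 'aa' -> no
  Position 1: 'aa' -> no
  Position 2: 'ab' -> no
  Position 3: 'ba' -> MATCH
  Position 4: 'ab' -> no
  Position 5: 'bb' -> no
  Position 6: 'bb' -> no
  Position 7: 'bb' -> no
  Position 8: 'ba' -> MATCH
Total matches: 2

2


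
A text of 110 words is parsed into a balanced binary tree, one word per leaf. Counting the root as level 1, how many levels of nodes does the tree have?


In a balanced binary tree with n leaves the deepest leaf is ceil(log2(n)) edges below the root,
so counting node levels inclusive of root and leaves gives ceil(log2(n)) + 1 levels.
log2(110) = 6.7814
ceil(6.7814) = 7
levels = 7 + 1 = 8

8


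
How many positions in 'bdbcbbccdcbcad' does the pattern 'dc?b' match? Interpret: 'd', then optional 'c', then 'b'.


Pattern: dc?b means 'd', then optional 'c', then 'b'.
Scanning 'bdbcbbccdcbcad' position-by-position:
  Pos 0: window 'bdb' -> no
  Pos 1: window 'dbc' -> MATCH
  Pos 2: window 'bcb' -> no
  Pos 3: window 'cbb' -> no
  Pos 4: window 'bbc' -> no
  Pos 5: window 'bcc' -> no
  Pos 6: window 'ccd' -> no
  Pos 7: window 'cdc' -> no
  Pos 8: window 'dcb' -> MATCH
  Pos 9: window 'cbc' -> no
  Pos 10: window 'bca' -> no
  Pos 11: window 'cad' -> no
  Pos 12: window 'ad' -> no
  Pos 13: window 'd' -> no
Total matches: 2

2


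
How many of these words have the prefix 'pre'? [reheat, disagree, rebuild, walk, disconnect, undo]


Checking each word for prefix 'pre':
  'reheat' -> no (count: 0)
  'disagree' -> no (count: 0)
  'rebuild' -> no (count: 0)
  'walk' -> no (count: 0)
  'disconnect' -> no (count: 0)
  'undo' -> no (count: 0)
Total with prefix 'pre': 0

0


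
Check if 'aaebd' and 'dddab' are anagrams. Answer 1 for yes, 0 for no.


Sort characters of 'aaebd': 'aabde'
Sort characters of 'dddab': 'abddd'
Sorted forms differ -> they are NOT anagrams
Result: 0

0


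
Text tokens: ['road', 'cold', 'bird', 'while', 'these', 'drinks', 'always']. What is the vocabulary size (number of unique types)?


Listing all tokens and tracking unique types:
  Token 1: 'road' -> NEW (unique so far: 1)
  Token 2: 'cold' -> NEW (unique so far: 2)
  Token 3: 'bird' -> NEW (unique so far: 3)
  Token 4: 'while' -> NEW (unique so far: 4)
  Token 5: 'these' -> NEW (unique so far: 5)
  Token 6: 'drinks' -> NEW (unique so far: 6)
  Token 7: 'always' -> NEW (unique so far: 7)
Unique types: ('always', 'bird', 'cold', 'drinks', 'road', 'these', 'while')
Vocabulary size: 7

7


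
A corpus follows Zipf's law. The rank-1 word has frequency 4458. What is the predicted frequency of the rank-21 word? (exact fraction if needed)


Zipf's law: freq(rank) = f1 / rank
f1 = 4458, rank = 21
freq = 4458 / 21
GCD(4458, 21) = 3
Simplified: 1486/7

1486/7


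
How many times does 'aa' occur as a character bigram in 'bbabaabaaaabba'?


Scanning 'bbabaabaaaabba' for bigram 'aa':
  Position 0: 'bb' -> no
  Position 1: 'ba' -> no
  Position 2: 'ab' -> no
  Position 3: 'ba' -> no
  Position 4: 'aa' -> MATCH
  Position 5: 'ab' -> no
  Position 6: 'ba' -> no
  Position 7: 'aa' -> MATCH
  Position 8: 'aa' -> MATCH
  Position 9: 'aa' -> MATCH
  Position 10: 'ab' -> no
  Position 11: 'bb' -> no
  Position 12: 'ba' -> no
Total matches: 4

4


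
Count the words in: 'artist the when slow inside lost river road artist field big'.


Counting words by splitting on spaces:
  Word 1: 'artist'
  Word 2: 'the'
  Word 3: 'when'
  Word 4: 'slow'
  Word 5: 'inside'
  Word 6: 'lost'
  Word 7: 'river'
  Word 8: 'road'
  Word 9: 'artist'
  Word 10: 'field'
  Word 11: 'big'
Total words: 11

11


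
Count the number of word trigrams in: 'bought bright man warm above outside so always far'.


Word trigrams from [9] words:
  Trigram 1: (bought bright man)
  Trigram 2: (bright man warm)
  Trigram 3: (man warm above)
  Trigram 4: (warm above outside)
  Trigram 5: (above outside so)
  Trigram 6: (outside so always)
  Trigram 7: (so always far)
Total word trigrams: 9 - 2 = 7

7
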